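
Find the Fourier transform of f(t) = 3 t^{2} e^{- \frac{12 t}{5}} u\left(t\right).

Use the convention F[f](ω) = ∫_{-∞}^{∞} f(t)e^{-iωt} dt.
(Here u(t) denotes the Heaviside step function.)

F(ω) = \frac{750}{\left(5 i \omega + 12\right)^{3}}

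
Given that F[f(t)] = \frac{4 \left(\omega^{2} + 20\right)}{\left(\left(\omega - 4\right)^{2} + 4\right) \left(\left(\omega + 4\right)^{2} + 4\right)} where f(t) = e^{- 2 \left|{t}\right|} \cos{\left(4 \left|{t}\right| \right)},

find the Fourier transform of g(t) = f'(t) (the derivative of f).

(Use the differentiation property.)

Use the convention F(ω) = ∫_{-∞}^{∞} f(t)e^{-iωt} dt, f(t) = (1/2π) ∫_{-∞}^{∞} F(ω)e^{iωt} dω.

F[g](ω) = \frac{4 i \omega \left(\omega^{2} + 20\right)}{\omega^{4} - 24 \omega^{2} + 400}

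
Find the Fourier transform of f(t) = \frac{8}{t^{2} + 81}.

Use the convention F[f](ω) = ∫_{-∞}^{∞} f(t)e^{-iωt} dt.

F(ω) = \frac{8 \pi e^{- 9 \left|{\omega}\right|}}{9}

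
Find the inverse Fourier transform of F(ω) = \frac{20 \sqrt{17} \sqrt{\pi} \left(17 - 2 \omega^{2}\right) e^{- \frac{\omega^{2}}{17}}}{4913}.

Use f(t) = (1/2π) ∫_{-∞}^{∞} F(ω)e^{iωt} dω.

f(t) = 5 t^{2} e^{- \frac{17 t^{2}}{4}}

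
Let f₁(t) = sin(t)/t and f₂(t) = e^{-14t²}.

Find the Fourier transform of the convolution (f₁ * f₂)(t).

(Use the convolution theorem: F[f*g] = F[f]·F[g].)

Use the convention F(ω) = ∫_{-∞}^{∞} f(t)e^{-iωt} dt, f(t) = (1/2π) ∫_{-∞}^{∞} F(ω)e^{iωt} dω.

F[f₁*f₂](ω) = \begin{cases} \frac{\sqrt{14} \pi^{\frac{3}{2}} e^{- \frac{\omega^{2}}{56}}}{14} & \text{for}\: \omega > -1 \wedge \omega < 1 \\0 & \text{otherwise} \end{cases}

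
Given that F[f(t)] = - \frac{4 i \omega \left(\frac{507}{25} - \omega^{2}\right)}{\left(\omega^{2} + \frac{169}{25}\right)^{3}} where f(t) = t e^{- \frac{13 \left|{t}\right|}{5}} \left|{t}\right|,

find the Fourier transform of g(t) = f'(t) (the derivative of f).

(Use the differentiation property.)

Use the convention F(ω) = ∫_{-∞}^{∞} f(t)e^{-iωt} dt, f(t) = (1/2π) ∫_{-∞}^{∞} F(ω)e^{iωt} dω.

F[g](ω) = \frac{\omega^{2} \left(1267500 - 62500 \omega^{2}\right)}{\left(25 \omega^{2} + 169\right)^{3}}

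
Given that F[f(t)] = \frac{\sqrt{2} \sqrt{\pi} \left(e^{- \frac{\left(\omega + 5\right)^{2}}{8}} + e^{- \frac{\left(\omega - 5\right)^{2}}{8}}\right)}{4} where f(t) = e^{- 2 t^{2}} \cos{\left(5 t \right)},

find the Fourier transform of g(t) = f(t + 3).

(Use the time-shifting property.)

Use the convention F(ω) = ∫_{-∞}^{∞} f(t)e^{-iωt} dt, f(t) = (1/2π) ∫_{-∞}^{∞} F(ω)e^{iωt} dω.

F[g](ω) = \frac{\sqrt{2} \sqrt{\pi} \left(e^{\frac{5 \omega}{2}} + 1\right) e^{- \frac{\omega^{2}}{8} - \frac{5 \omega}{4} + 3 i \omega - \frac{25}{8}}}{4}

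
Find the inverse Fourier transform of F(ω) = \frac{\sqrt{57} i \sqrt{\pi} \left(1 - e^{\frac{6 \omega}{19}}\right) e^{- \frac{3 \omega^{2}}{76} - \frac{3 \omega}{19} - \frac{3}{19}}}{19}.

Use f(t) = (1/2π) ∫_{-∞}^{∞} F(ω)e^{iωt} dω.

f(t) = 2 e^{- \frac{19 t^{2}}{3}} \sin{\left(2 t \right)}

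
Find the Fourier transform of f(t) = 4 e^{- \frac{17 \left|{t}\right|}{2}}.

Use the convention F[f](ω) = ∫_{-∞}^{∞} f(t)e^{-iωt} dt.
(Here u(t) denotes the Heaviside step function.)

F(ω) = \frac{272}{4 \omega^{2} + 289}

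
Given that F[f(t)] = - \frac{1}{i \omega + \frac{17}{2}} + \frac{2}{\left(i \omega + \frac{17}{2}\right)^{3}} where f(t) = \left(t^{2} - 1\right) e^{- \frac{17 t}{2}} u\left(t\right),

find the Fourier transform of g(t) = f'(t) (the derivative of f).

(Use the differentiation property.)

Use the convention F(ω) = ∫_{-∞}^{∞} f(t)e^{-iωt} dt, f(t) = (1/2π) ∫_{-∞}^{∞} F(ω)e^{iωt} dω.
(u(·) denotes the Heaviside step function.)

F[g](ω) = \frac{2 i \omega \left(16 i \omega - \left(2 i \omega + 17\right)^{3} + 136\right)}{\left(2 i \omega + 17\right)^{4}}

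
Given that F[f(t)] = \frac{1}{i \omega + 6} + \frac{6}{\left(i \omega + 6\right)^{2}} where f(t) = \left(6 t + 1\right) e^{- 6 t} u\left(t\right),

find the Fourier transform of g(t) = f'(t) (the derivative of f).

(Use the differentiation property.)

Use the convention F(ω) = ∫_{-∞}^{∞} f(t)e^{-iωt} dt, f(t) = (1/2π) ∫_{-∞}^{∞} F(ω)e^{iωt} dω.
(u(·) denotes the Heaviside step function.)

F[g](ω) = \frac{\omega \left(\omega - 12 i\right)}{\omega^{2} - 12 i \omega - 36}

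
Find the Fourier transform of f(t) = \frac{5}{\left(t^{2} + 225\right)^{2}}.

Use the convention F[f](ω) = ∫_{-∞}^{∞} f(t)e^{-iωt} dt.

F(ω) = \frac{\pi \left(15 \left|{\omega}\right| + 1\right) e^{- 15 \left|{\omega}\right|}}{1350}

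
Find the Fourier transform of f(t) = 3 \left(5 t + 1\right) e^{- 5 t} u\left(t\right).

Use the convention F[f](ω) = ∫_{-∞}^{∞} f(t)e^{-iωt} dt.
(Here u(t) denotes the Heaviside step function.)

F(ω) = \frac{3 \left(- i \omega - 10\right)}{\omega^{2} - 10 i \omega - 25}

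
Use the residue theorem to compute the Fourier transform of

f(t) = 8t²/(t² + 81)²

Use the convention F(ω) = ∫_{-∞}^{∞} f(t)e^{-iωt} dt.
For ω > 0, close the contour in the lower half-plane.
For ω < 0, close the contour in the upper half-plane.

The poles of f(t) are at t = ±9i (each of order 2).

Let g(z) = f(z)e^{-iωz}; for large |z| the factor e^{-iωz} decays in the lower half-plane when ω > 0 and in the upper half-plane when ω < 0.

Case ω > 0 (lower half-plane, clockwise contour ⇒ F(ω) = -2πi·ΣRes):
  Res_{z = - 9 i} g(z) = i \left(\frac{2}{9} - 2 \omega\right) e^{- 9 \omega} (pole of order 2)
  F(ω) = -2πi·ΣRes = \frac{4 \pi \left(1 - 9 \omega\right) e^{- 9 \omega}}{9}

Case ω < 0 (upper half-plane, counterclockwise contour ⇒ F(ω) = +2πi·ΣRes):
  Res_{z = 9 i} g(z) = i \left(- 2 \omega - \frac{2}{9}\right) e^{9 \omega} (pole of order 2)
  F(ω) = 2πi·ΣRes = \frac{4 \pi \left(9 \omega + 1\right) e^{9 \omega}}{9}

Both cases combine into a single formula in |ω|:

F(ω) = \frac{4 \pi \left(1 - 9 \left|{\omega}\right|\right) e^{- 9 \left|{\omega}\right|}}{9}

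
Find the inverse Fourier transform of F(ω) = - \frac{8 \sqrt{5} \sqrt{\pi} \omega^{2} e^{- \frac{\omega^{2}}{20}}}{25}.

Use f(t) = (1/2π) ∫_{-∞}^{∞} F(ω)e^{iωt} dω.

f(t) = 8 \left(20 t^{2} - 2\right) e^{- 5 t^{2}}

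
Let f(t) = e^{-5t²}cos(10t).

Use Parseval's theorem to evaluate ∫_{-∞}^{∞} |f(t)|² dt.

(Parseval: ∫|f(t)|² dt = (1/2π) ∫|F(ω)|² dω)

∫|f(t)|² dt = \frac{\sqrt{10} \sqrt{\pi} \left(1 + e^{10}\right)}{20 e^{10}}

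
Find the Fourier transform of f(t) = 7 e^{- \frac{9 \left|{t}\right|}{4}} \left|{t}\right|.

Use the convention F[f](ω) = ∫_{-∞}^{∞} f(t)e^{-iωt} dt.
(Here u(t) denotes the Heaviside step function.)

F(ω) = \frac{224 \left(81 - 16 \omega^{2}\right)}{\left(16 \omega^{2} + 81\right)^{2}}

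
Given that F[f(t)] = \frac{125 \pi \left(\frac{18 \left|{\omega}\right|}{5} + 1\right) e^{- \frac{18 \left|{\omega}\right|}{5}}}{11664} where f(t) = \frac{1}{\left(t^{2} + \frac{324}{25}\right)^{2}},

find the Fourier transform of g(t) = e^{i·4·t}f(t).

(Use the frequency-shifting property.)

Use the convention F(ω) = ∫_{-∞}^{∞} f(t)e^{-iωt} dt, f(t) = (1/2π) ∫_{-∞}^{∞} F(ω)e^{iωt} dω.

F[g](ω) = \frac{25 \pi \left(18 \left|{\omega - 4}\right| + 5\right) e^{- \frac{18 \left|{\omega - 4}\right|}{5}}}{11664}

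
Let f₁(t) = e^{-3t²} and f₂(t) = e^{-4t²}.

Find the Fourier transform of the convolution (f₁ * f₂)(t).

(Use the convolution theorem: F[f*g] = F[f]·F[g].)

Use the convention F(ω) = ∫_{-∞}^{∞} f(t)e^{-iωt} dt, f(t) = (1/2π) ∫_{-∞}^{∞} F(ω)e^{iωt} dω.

F[f₁*f₂](ω) = \frac{\sqrt{3} \pi e^{- \frac{7 \omega^{2}}{48}}}{6}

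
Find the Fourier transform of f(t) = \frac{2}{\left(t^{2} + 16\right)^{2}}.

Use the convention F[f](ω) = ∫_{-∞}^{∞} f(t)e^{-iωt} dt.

F(ω) = \frac{\pi \left(4 \left|{\omega}\right| + 1\right) e^{- 4 \left|{\omega}\right|}}{64}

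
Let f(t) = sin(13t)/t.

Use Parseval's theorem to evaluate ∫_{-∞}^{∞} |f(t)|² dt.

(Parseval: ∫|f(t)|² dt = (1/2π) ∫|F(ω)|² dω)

∫|f(t)|² dt = 13 \pi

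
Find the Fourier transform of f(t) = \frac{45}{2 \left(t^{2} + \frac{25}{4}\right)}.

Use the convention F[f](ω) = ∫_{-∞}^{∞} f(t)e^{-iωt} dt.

F(ω) = 9 \pi e^{- \frac{5 \left|{\omega}\right|}{2}}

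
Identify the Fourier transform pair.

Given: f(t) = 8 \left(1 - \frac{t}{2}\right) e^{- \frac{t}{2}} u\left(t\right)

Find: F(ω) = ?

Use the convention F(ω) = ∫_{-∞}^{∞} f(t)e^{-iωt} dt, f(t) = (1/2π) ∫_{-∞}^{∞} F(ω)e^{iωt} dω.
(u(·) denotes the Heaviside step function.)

F(ω) = \frac{32 i \omega}{- 4 \omega^{2} + 4 i \omega + 1}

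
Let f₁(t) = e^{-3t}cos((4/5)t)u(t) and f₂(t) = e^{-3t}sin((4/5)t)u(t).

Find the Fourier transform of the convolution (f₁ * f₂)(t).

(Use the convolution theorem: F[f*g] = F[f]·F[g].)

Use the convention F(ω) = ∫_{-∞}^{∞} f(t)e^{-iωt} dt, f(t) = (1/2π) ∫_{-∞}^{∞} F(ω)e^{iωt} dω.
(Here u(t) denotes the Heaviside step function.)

F[f₁*f₂](ω) = \frac{500 \left(i \omega + 3\right)}{\left(25 \left(i \omega + 3\right)^{2} + 16\right)^{2}}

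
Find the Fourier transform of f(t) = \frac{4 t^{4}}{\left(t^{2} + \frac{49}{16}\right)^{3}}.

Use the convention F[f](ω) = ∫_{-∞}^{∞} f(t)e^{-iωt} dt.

F(ω) = \frac{\pi \left(49 \omega^{2} - 140 \left|{\omega}\right| + 48\right) e^{- \frac{7 \left|{\omega}\right|}{4}}}{56}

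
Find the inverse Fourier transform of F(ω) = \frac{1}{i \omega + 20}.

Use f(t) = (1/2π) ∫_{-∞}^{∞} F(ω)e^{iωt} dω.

f(t) = e^{- 20 t} u\left(t\right)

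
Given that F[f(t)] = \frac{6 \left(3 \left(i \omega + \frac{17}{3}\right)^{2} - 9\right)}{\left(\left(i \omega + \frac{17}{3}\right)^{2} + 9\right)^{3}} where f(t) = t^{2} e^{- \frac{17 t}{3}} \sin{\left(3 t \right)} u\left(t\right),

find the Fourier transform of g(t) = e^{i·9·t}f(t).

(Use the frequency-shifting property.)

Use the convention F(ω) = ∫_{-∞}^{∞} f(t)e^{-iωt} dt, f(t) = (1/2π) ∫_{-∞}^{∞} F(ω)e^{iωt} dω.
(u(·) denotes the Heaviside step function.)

F[g](ω) = \frac{1458 \left(\left(3 i \left(\omega - 9\right) + 17\right)^{2} - 27\right)}{\left(\left(3 i \left(\omega - 9\right) + 17\right)^{2} + 81\right)^{3}}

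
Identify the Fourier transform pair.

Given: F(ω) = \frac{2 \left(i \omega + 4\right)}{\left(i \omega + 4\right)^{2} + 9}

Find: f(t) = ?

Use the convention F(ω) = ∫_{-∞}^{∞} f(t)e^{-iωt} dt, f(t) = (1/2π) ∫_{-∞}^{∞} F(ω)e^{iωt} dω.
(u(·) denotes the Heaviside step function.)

f(t) = 2 e^{- 4 t} \cos{\left(3 t \right)} u\left(t\right)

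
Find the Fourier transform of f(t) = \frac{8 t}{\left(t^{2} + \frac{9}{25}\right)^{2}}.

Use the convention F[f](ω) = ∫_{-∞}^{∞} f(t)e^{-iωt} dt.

F(ω) = - \frac{20 i \pi \omega e^{- \frac{3 \left|{\omega}\right|}{5}}}{3}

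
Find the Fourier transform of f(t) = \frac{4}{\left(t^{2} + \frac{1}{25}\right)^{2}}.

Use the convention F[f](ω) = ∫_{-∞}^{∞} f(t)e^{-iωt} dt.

F(ω) = 50 \pi \left(\left|{\omega}\right| + 5\right) e^{- \frac{\left|{\omega}\right|}{5}}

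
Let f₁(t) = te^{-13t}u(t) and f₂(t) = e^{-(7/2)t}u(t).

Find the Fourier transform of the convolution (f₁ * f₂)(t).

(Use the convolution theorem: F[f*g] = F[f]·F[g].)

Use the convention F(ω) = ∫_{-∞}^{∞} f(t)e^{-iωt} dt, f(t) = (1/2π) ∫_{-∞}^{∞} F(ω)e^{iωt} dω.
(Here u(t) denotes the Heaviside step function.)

F[f₁*f₂](ω) = \frac{2}{\left(i \omega + 13\right)^{2} \left(2 i \omega + 7\right)}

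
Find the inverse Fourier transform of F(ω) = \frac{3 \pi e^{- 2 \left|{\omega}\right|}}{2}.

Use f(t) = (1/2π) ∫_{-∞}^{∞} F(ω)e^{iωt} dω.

f(t) = \frac{3}{t^{2} + 4}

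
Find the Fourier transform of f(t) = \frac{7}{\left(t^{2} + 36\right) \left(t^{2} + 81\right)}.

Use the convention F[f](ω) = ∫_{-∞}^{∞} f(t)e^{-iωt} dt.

F(ω) = \frac{7 \pi \left(3 e^{3 \left|{\omega}\right|} - 2\right) e^{- 9 \left|{\omega}\right|}}{810}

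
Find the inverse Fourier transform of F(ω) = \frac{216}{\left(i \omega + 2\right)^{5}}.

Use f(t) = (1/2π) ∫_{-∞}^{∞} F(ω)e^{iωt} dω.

f(t) = 9 t^{4} e^{- 2 t} u\left(t\right)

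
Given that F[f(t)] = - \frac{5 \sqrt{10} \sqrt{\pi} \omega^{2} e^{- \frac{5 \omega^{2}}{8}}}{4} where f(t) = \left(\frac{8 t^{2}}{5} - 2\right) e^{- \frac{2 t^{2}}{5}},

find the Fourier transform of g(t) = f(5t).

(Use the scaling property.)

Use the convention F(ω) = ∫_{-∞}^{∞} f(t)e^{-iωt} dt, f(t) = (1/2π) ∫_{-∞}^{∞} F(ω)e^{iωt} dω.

F[g](ω) = - \frac{\sqrt{10} \sqrt{\pi} \omega^{2} e^{- \frac{\omega^{2}}{40}}}{100}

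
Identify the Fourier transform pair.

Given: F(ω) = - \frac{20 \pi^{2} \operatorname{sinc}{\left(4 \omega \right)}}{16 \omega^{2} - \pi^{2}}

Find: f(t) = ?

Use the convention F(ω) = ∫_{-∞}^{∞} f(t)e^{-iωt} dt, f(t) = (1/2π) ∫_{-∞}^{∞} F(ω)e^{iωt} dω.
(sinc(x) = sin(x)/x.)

f(t) = 5 \left(\begin{cases} \cos^{2}{\left(\frac{\pi t}{8} \right)} & \text{for}\: \left|{t}\right| < 4 \\0 & \text{otherwise} \end{cases}\right)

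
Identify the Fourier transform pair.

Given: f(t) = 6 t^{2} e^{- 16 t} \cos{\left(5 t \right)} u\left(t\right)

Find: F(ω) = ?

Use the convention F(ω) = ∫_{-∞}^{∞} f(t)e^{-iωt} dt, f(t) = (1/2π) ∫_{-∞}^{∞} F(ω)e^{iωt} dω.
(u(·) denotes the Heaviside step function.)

F(ω) = \frac{12 \left(- 75 i \omega + \left(i \omega + 16\right)^{3} - 1200\right)}{\left(\left(i \omega + 16\right)^{2} + 25\right)^{3}}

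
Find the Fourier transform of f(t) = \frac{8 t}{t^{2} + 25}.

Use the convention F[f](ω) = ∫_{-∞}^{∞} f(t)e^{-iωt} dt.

F(ω) = - 8 i \pi e^{- 5 \left|{\omega}\right|} \operatorname{sign}{\left(\omega \right)}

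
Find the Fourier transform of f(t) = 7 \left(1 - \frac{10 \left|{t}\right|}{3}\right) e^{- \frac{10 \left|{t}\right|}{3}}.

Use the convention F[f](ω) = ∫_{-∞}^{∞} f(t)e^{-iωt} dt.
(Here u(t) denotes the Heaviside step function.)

F(ω) = \frac{7560 \omega^{2}}{\left(9 \omega^{2} + 100\right)^{2}}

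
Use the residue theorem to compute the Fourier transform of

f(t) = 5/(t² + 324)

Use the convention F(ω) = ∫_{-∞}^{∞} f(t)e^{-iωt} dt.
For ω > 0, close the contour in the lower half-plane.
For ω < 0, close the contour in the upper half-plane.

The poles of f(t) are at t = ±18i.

Let g(z) = f(z)e^{-iωz}; for large |z| the factor e^{-iωz} decays in the lower half-plane when ω > 0 and in the upper half-plane when ω < 0.

Case ω > 0 (lower half-plane, clockwise contour ⇒ F(ω) = -2πi·ΣRes):
  Res_{z = - 18 i} g(z) = \frac{5 i e^{- 18 \omega}}{36}
  F(ω) = -2πi·ΣRes = \frac{5 \pi e^{- 18 \omega}}{18}

Case ω < 0 (upper half-plane, counterclockwise contour ⇒ F(ω) = +2πi·ΣRes):
  Res_{z = 18 i} g(z) = - \frac{5 i e^{18 \omega}}{36}
  F(ω) = 2πi·ΣRes = \frac{5 \pi e^{18 \omega}}{18}

Both cases combine into a single formula in |ω|:

F(ω) = \frac{5 \pi e^{- 18 \left|{\omega}\right|}}{18}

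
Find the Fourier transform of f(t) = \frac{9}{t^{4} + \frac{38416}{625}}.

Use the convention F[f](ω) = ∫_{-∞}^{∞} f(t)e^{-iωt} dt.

F(ω) = \frac{1125 \pi e^{- \frac{7 \sqrt{2} \left|{\omega}\right|}{5}} \sin{\left(\frac{7 \sqrt{2} \left|{\omega}\right|}{5} + \frac{\pi}{4} \right)}}{2744}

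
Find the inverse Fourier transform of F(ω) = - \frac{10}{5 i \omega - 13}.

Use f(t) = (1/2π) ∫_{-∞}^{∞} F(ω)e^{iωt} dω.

f(t) = 2 e^{\frac{13 t}{5}} u\left(- t\right)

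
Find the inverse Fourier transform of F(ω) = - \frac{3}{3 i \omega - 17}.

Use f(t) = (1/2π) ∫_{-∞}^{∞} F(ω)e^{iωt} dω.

f(t) = e^{\frac{17 t}{3}} u\left(- t\right)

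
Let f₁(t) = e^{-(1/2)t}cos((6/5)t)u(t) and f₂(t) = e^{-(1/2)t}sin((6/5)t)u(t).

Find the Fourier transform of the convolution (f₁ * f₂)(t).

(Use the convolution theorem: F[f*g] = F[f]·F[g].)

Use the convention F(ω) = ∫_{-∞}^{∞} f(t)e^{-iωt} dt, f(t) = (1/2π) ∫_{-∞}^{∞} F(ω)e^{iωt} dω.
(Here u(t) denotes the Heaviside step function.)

F[f₁*f₂](ω) = \frac{6000 \left(2 i \omega + 1\right)}{\left(25 \left(2 i \omega + 1\right)^{2} + 144\right)^{2}}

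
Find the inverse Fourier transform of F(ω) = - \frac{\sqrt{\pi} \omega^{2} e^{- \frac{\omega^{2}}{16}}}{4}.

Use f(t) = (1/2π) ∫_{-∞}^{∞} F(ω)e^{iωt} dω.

f(t) = 2 \left(16 t^{2} - 2\right) e^{- 4 t^{2}}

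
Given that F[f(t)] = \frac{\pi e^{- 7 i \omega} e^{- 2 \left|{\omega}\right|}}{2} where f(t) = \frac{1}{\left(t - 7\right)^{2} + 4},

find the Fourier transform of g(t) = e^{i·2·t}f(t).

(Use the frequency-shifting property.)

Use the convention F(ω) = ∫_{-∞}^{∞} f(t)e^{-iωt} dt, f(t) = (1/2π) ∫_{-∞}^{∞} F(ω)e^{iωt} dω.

F[g](ω) = \frac{\pi e^{- 7 i \left(\omega - 2\right) - 2 \left|{\omega - 2}\right|}}{2}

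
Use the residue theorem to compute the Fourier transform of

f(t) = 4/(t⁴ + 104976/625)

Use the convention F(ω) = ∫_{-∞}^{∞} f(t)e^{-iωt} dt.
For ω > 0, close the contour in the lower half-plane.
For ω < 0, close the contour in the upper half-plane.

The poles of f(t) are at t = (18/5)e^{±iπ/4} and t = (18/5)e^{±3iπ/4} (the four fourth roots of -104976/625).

Let g(z) = f(z)e^{-iωz}; for large |z| the factor e^{-iωz} decays in the lower half-plane when ω > 0 and in the upper half-plane when ω < 0.

Case ω > 0 (lower half-plane, clockwise contour ⇒ F(ω) = -2πi·ΣRes):
  Res_{z = - \frac{9 \sqrt{2}}{5} - \frac{9 \sqrt{2} i}{5}} g(z) = \frac{125 \sqrt{2} i \left(1 - i\right) e^{\frac{9 \sqrt{2} \omega \left(-1 + i\right)}{5}}}{11664}
  Res_{z = \frac{9 \sqrt{2}}{5} - \frac{9 \sqrt{2} i}{5}} g(z) = \frac{125 \sqrt{2} i \left(1 + i\right) e^{- \frac{9 \sqrt{2} \omega \left(1 + i\right)}{5}}}{11664}
  F(ω) = -2πi·ΣRes = \frac{125 \sqrt{2} \pi \left(1 - i\right) \left(e^{\frac{18 \sqrt{2} i \omega}{5}} + i\right) e^{- \frac{9 \sqrt{2} \omega \left(1 + i\right)}{5}}}{5832} = \frac{125 \pi e^{- \frac{9 \sqrt{2} \omega}{5}} \sin{\left(\frac{9 \sqrt{2} \omega}{5} + \frac{\pi}{4} \right)}}{1458}

Case ω < 0 (upper half-plane, counterclockwise contour ⇒ F(ω) = +2πi·ΣRes):
  Res_{z = \frac{9 \sqrt{2}}{5} + \frac{9 \sqrt{2} i}{5}} g(z) = \frac{125 \sqrt{2} i \left(-1 + i\right) e^{\frac{9 \sqrt{2} \omega \left(1 - i\right)}{5}}}{11664}
  Res_{z = - \frac{9 \sqrt{2}}{5} + \frac{9 \sqrt{2} i}{5}} g(z) = \frac{125 \sqrt{2} \left(1 - i\right) e^{\frac{9 \sqrt{2} \omega \left(1 + i\right)}{5}}}{11664}
  F(ω) = 2πi·ΣRes = - \frac{125 \sqrt{2} i \pi \left(i \left(1 - i\right) e^{\frac{9 \sqrt{2} \omega \left(1 - i\right)}{5}} - \left(1 - i\right) e^{\frac{9 \sqrt{2} \omega \left(1 + i\right)}{5}}\right)}{5832} = \frac{125 \pi e^{\frac{9 \sqrt{2} \omega}{5}} \cos{\left(\frac{9 \sqrt{2} \omega}{5} + \frac{\pi}{4} \right)}}{1458}

Both cases combine into a single formula in |ω|:

F(ω) = \frac{125 \pi e^{- \frac{9 \sqrt{2} \left|{\omega}\right|}{5}} \sin{\left(\frac{9 \sqrt{2} \left|{\omega}\right|}{5} + \frac{\pi}{4} \right)}}{1458}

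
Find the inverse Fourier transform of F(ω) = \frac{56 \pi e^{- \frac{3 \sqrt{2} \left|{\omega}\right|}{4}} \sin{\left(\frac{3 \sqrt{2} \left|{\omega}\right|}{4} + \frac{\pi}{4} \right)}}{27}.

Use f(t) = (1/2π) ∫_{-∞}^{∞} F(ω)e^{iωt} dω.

f(t) = \frac{7}{t^{4} + \frac{81}{16}}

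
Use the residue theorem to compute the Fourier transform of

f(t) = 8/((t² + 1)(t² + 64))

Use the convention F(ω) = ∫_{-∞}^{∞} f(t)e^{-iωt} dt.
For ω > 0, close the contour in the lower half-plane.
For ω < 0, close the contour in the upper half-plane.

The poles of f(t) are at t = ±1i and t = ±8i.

Let g(z) = f(z)e^{-iωz}; for large |z| the factor e^{-iωz} decays in the lower half-plane when ω > 0 and in the upper half-plane when ω < 0.

Case ω > 0 (lower half-plane, clockwise contour ⇒ F(ω) = -2πi·ΣRes):
  Res_{z = - i} g(z) = \frac{4 i e^{- \omega}}{63}
  Res_{z = - 8 i} g(z) = - \frac{i e^{- 8 \omega}}{126}
  F(ω) = -2πi·ΣRes = \frac{\pi \left(8 e^{7 \omega} - 1\right) e^{- 8 \omega}}{63}

Case ω < 0 (upper half-plane, counterclockwise contour ⇒ F(ω) = +2πi·ΣRes):
  Res_{z = i} g(z) = - \frac{4 i e^{\omega}}{63}
  Res_{z = 8 i} g(z) = \frac{i e^{8 \omega}}{126}
  F(ω) = 2πi·ΣRes = \frac{\pi \left(8 - e^{7 \omega}\right) e^{\omega}}{63}

Both cases combine into a single formula in |ω|:

F(ω) = \frac{\pi \left(8 e^{7 \left|{\omega}\right|} - 1\right) e^{- 8 \left|{\omega}\right|}}{63}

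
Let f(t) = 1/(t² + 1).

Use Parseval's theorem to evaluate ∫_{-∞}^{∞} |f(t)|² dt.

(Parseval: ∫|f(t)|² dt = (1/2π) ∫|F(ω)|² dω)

∫|f(t)|² dt = \frac{\pi}{2}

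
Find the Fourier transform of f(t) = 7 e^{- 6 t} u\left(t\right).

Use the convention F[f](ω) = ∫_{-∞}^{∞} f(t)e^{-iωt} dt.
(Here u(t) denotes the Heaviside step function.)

F(ω) = \frac{7}{i \omega + 6}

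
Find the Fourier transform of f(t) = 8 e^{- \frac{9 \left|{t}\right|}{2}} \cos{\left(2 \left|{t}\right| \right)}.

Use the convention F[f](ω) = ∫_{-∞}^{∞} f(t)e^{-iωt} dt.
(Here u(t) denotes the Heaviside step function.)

F(ω) = \frac{288 \left(4 \omega^{2} + 97\right)}{16 \omega^{4} + 520 \omega^{2} + 9409}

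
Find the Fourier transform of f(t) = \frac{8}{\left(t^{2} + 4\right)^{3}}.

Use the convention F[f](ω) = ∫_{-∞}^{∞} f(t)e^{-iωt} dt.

F(ω) = \frac{\pi \left(4 \omega^{2} + 6 \left|{\omega}\right| + 3\right) e^{- 2 \left|{\omega}\right|}}{32}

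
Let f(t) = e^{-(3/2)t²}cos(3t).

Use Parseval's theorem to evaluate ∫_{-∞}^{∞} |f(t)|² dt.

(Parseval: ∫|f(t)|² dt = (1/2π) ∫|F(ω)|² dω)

∫|f(t)|² dt = \frac{\sqrt{3} \sqrt{\pi} \left(1 + e^{3}\right)}{6 e^{3}}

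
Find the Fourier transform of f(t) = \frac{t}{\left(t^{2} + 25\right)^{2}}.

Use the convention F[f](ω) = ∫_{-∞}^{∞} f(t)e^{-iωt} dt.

F(ω) = - \frac{i \pi \omega e^{- 5 \left|{\omega}\right|}}{10}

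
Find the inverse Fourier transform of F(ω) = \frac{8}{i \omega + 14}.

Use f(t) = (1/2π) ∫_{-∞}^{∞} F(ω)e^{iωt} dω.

f(t) = 8 e^{- 14 t} u\left(t\right)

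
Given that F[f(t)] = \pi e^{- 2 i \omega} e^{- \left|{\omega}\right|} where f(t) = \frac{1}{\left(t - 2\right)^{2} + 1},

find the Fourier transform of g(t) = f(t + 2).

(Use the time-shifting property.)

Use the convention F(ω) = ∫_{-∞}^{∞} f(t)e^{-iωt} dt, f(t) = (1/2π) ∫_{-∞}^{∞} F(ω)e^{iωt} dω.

F[g](ω) = \pi e^{- \left|{\omega}\right|}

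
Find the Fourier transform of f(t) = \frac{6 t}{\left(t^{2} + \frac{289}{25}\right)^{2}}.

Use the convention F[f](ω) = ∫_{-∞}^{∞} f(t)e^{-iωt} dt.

F(ω) = - \frac{15 i \pi \omega e^{- \frac{17 \left|{\omega}\right|}{5}}}{17}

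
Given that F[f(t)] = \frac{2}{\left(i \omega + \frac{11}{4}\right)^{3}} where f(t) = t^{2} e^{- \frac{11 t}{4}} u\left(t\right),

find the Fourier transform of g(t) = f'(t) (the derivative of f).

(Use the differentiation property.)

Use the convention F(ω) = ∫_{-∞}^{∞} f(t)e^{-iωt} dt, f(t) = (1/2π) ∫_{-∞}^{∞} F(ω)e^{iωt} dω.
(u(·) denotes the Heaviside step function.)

F[g](ω) = \frac{128 i \omega}{\left(4 i \omega + 11\right)^{3}}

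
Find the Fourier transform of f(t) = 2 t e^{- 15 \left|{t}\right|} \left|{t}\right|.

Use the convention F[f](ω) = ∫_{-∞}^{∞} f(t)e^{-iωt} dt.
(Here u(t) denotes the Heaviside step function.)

F(ω) = \frac{8 i \omega \left(\omega^{2} - 675\right)}{\left(\omega^{2} + 225\right)^{3}}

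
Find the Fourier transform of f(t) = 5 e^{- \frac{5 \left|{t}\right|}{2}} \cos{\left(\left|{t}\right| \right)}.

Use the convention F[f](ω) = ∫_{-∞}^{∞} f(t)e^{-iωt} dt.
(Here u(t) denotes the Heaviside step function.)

F(ω) = \frac{100 \left(4 \omega^{2} + 29\right)}{16 \omega^{4} + 168 \omega^{2} + 841}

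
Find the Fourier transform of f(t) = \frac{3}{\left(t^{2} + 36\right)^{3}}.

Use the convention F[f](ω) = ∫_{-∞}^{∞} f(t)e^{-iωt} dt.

F(ω) = \frac{\pi \left(12 \omega^{2} + 6 \left|{\omega}\right| + 1\right) e^{- 6 \left|{\omega}\right|}}{6912}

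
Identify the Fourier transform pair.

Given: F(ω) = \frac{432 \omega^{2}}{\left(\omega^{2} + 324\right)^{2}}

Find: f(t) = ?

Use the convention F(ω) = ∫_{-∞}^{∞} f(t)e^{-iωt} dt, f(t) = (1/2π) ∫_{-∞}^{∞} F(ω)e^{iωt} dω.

f(t) = 6 \left(1 - 18 \left|{t}\right|\right) e^{- 18 \left|{t}\right|}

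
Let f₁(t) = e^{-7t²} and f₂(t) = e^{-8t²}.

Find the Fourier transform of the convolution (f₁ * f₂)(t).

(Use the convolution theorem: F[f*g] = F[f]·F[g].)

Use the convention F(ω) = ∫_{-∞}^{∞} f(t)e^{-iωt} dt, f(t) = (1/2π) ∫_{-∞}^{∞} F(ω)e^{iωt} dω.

F[f₁*f₂](ω) = \frac{\sqrt{14} \pi e^{- \frac{15 \omega^{2}}{224}}}{28}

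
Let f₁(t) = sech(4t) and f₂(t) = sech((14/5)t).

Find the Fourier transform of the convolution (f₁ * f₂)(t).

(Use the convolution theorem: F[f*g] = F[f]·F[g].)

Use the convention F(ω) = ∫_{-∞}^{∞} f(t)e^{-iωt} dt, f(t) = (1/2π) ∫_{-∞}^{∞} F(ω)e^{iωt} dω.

F[f₁*f₂](ω) = \frac{5 \pi^{2}}{56 \cosh{\left(\frac{\pi \omega}{8} \right)} \cosh{\left(\frac{5 \pi \omega}{28} \right)}}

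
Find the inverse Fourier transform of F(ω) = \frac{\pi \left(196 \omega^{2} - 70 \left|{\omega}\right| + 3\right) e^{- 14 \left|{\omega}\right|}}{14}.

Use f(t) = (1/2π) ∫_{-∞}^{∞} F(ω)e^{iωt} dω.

f(t) = \frac{8 t^{4}}{\left(t^{2} + 196\right)^{3}}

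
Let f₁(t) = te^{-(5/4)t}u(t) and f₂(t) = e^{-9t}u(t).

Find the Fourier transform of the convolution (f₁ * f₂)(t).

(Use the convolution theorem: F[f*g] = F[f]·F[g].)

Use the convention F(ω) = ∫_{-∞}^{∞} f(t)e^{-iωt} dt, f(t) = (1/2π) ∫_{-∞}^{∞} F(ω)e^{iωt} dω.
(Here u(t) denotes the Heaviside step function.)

F[f₁*f₂](ω) = \frac{16}{\left(i \omega + 9\right) \left(4 i \omega + 5\right)^{2}}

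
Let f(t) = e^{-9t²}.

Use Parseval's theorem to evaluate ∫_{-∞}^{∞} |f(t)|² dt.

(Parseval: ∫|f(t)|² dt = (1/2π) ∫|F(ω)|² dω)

∫|f(t)|² dt = \frac{\sqrt{2} \sqrt{\pi}}{6}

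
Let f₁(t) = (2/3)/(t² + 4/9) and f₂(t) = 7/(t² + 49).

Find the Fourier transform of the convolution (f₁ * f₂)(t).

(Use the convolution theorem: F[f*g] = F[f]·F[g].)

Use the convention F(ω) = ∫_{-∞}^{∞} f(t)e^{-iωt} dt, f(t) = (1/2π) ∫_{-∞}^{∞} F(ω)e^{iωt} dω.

F[f₁*f₂](ω) = \pi^{2} e^{- \frac{23 \left|{\omega}\right|}{3}}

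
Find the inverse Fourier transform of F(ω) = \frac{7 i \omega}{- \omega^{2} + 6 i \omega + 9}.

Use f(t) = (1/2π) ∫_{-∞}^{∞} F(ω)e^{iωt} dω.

f(t) = 7 \left(1 - 3 t\right) e^{- 3 t} u\left(t\right)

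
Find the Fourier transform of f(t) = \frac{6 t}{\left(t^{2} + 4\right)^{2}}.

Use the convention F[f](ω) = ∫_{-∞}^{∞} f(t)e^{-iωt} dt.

F(ω) = - \frac{3 i \pi \omega e^{- 2 \left|{\omega}\right|}}{2}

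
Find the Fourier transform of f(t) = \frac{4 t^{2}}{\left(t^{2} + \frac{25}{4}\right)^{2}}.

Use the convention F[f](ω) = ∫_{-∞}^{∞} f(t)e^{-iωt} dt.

F(ω) = \frac{2 \pi \left(2 - 5 \left|{\omega}\right|\right) e^{- \frac{5 \left|{\omega}\right|}{2}}}{5}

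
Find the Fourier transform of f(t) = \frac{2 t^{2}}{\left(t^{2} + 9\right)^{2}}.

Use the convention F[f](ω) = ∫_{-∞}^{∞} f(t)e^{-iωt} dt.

F(ω) = \frac{\pi \left(1 - 3 \left|{\omega}\right|\right) e^{- 3 \left|{\omega}\right|}}{3}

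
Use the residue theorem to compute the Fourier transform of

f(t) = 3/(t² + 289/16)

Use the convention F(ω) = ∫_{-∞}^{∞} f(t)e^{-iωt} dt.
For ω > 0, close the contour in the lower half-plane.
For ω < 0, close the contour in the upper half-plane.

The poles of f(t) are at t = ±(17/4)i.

Let g(z) = f(z)e^{-iωz}; for large |z| the factor e^{-iωz} decays in the lower half-plane when ω > 0 and in the upper half-plane when ω < 0.

Case ω > 0 (lower half-plane, clockwise contour ⇒ F(ω) = -2πi·ΣRes):
  Res_{z = - \frac{17 i}{4}} g(z) = \frac{6 i e^{- \frac{17 \omega}{4}}}{17}
  F(ω) = -2πi·ΣRes = \frac{12 \pi e^{- \frac{17 \omega}{4}}}{17}

Case ω < 0 (upper half-plane, counterclockwise contour ⇒ F(ω) = +2πi·ΣRes):
  Res_{z = \frac{17 i}{4}} g(z) = - \frac{6 i e^{\frac{17 \omega}{4}}}{17}
  F(ω) = 2πi·ΣRes = \frac{12 \pi e^{\frac{17 \omega}{4}}}{17}

Both cases combine into a single formula in |ω|:

F(ω) = \frac{12 \pi e^{- \frac{17 \left|{\omega}\right|}{4}}}{17}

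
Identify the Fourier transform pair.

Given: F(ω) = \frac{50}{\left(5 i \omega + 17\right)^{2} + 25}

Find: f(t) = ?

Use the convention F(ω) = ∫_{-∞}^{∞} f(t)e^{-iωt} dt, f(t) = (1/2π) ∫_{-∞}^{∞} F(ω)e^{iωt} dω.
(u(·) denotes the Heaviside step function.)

f(t) = 2 e^{- \frac{17 t}{5}} \sin{\left(t \right)} u\left(t\right)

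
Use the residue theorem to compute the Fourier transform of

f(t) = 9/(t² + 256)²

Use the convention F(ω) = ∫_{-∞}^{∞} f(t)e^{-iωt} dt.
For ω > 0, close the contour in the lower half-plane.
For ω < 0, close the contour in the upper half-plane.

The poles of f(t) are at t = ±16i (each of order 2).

Let g(z) = f(z)e^{-iωz}; for large |z| the factor e^{-iωz} decays in the lower half-plane when ω > 0 and in the upper half-plane when ω < 0.

Case ω > 0 (lower half-plane, clockwise contour ⇒ F(ω) = -2πi·ΣRes):
  Res_{z = - 16 i} g(z) = \frac{9 i \left(16 \omega + 1\right) e^{- 16 \omega}}{16384} (pole of order 2)
  F(ω) = -2πi·ΣRes = \frac{9 \pi \left(16 \omega + 1\right) e^{- 16 \omega}}{8192}

Case ω < 0 (upper half-plane, counterclockwise contour ⇒ F(ω) = +2πi·ΣRes):
  Res_{z = 16 i} g(z) = \frac{9 i \left(16 \omega - 1\right) e^{16 \omega}}{16384} (pole of order 2)
  F(ω) = 2πi·ΣRes = \frac{9 \pi \left(1 - 16 \omega\right) e^{16 \omega}}{8192}

Both cases combine into a single formula in |ω|:

F(ω) = \frac{9 \pi \left(16 \left|{\omega}\right| + 1\right) e^{- 16 \left|{\omega}\right|}}{8192}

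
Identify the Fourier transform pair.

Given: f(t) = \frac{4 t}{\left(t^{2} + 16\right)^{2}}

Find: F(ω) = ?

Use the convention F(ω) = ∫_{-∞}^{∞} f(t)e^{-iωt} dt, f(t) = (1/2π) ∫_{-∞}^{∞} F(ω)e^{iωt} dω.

F(ω) = - \frac{i \pi \omega e^{- 4 \left|{\omega}\right|}}{2}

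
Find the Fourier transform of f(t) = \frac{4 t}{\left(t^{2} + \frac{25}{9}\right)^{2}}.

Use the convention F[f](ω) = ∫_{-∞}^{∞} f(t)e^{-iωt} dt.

F(ω) = - \frac{6 i \pi \omega e^{- \frac{5 \left|{\omega}\right|}{3}}}{5}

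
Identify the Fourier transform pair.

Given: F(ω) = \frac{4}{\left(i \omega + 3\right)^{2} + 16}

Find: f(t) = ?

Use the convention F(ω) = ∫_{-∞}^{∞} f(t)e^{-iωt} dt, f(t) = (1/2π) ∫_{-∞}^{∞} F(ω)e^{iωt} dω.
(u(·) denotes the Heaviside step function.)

f(t) = e^{- 3 t} \sin{\left(4 t \right)} u\left(t\right)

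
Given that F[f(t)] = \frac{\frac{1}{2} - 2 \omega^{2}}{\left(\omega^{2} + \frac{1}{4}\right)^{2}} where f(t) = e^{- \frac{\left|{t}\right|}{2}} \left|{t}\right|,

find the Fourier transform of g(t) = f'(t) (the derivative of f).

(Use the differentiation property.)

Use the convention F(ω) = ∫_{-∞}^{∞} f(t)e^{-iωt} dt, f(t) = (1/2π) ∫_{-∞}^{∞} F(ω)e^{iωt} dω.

F[g](ω) = - \frac{8 i \omega \left(4 \omega^{2} - 1\right)}{\left(4 \omega^{2} + 1\right)^{2}}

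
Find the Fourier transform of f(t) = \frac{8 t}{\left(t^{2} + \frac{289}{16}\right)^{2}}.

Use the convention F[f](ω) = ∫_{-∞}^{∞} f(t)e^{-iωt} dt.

F(ω) = - \frac{16 i \pi \omega e^{- \frac{17 \left|{\omega}\right|}{4}}}{17}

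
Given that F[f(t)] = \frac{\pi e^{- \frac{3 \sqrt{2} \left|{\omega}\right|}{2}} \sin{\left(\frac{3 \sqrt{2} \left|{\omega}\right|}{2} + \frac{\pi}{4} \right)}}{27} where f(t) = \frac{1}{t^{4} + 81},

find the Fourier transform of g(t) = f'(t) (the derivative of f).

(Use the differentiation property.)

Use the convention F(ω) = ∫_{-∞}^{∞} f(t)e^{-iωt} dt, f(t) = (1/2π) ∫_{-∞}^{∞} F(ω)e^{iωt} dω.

F[g](ω) = \frac{i \pi \omega e^{- \frac{3 \sqrt{2} \left|{\omega}\right|}{2}} \sin{\left(\frac{3 \sqrt{2} \left|{\omega}\right|}{2} + \frac{\pi}{4} \right)}}{27}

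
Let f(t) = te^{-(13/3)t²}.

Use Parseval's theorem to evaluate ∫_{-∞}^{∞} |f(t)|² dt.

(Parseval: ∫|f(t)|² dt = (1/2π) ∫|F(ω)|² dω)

∫|f(t)|² dt = \frac{3 \sqrt{78} \sqrt{\pi}}{1352}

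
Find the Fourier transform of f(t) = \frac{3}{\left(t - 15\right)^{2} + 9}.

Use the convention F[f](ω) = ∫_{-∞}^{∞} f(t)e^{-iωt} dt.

F(ω) = \pi e^{- 15 i \omega - 3 \left|{\omega}\right|}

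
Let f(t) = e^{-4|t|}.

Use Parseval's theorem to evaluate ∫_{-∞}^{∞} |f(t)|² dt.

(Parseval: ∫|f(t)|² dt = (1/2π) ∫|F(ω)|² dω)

∫|f(t)|² dt = \frac{1}{4}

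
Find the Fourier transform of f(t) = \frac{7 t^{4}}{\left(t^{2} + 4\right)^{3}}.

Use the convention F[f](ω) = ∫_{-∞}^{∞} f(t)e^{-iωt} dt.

F(ω) = \frac{7 \pi \left(4 \omega^{2} - 10 \left|{\omega}\right| + 3\right) e^{- 2 \left|{\omega}\right|}}{16}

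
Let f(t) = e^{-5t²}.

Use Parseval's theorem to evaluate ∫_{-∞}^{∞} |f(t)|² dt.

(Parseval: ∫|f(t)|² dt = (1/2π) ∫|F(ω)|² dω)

∫|f(t)|² dt = \frac{\sqrt{10} \sqrt{\pi}}{10}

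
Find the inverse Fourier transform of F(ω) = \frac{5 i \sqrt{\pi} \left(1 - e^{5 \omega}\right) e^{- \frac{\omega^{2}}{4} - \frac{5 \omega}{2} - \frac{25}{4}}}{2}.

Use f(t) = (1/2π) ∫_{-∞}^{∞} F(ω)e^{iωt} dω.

f(t) = 5 e^{- t^{2}} \sin{\left(5 t \right)}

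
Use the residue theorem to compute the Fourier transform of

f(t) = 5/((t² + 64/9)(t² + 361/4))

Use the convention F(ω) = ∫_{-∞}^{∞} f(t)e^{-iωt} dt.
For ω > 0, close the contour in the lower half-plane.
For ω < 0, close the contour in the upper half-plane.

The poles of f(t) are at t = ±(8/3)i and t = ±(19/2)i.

Let g(z) = f(z)e^{-iωz}; for large |z| the factor e^{-iωz} decays in the lower half-plane when ω > 0 and in the upper half-plane when ω < 0.

Case ω > 0 (lower half-plane, clockwise contour ⇒ F(ω) = -2πi·ΣRes):
  Res_{z = - \frac{8 i}{3}} g(z) = \frac{135 i e^{- \frac{8 \omega}{3}}}{11972}
  Res_{z = - \frac{19 i}{2}} g(z) = - \frac{180 i e^{- \frac{19 \omega}{2}}}{56867}
  F(ω) = -2πi·ΣRes = - \frac{360 \pi e^{- \frac{19 \omega}{2}}}{56867} + \frac{135 \pi e^{- \frac{8 \omega}{3}}}{5986}

Case ω < 0 (upper half-plane, counterclockwise contour ⇒ F(ω) = +2πi·ΣRes):
  Res_{z = \frac{8 i}{3}} g(z) = - \frac{135 i e^{\frac{8 \omega}{3}}}{11972}
  Res_{z = \frac{19 i}{2}} g(z) = \frac{180 i e^{\frac{19 \omega}{2}}}{56867}
  F(ω) = 2πi·ΣRes = \frac{45 \pi \left(57 e^{\frac{8 \omega}{3}} - 16 e^{\frac{19 \omega}{2}}\right)}{113734}

Both cases combine into a single formula in |ω|:

F(ω) = - \frac{360 \pi e^{- \frac{19 \left|{\omega}\right|}{2}}}{56867} + \frac{135 \pi e^{- \frac{8 \left|{\omega}\right|}{3}}}{5986}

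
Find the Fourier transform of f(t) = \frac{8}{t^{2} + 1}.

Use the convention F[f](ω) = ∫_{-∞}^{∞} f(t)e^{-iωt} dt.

F(ω) = 8 \pi e^{- \left|{\omega}\right|}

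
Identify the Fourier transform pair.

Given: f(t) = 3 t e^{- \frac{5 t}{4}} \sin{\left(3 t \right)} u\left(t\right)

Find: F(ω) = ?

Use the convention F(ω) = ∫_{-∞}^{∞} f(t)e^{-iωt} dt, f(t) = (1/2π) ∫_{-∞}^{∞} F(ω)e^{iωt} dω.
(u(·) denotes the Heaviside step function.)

F(ω) = \frac{1152 \left(4 i \omega + 5\right)}{\left(\left(4 i \omega + 5\right)^{2} + 144\right)^{2}}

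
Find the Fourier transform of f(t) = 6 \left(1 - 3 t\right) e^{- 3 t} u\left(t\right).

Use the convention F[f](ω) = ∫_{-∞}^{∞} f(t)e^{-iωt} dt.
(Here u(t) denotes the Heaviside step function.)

F(ω) = \frac{6 i \omega}{- \omega^{2} + 6 i \omega + 9}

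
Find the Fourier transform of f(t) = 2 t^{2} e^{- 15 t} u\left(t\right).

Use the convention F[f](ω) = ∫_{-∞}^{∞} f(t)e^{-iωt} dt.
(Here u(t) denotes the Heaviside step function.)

F(ω) = \frac{4}{\left(i \omega + 15\right)^{3}}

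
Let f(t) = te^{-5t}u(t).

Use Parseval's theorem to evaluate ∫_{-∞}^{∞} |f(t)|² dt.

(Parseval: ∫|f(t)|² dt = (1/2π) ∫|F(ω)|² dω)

∫|f(t)|² dt = \frac{1}{500}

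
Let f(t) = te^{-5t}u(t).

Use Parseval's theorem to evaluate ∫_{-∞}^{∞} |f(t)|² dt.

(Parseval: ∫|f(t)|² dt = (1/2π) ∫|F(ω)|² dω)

∫|f(t)|² dt = \frac{1}{500}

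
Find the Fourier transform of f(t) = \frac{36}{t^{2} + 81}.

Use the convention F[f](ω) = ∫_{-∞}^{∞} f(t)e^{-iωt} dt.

F(ω) = 4 \pi e^{- 9 \left|{\omega}\right|}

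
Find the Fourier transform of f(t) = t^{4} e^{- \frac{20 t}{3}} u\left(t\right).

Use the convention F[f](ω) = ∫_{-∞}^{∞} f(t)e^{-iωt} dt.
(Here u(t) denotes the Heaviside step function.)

F(ω) = \frac{5832}{\left(3 i \omega + 20\right)^{5}}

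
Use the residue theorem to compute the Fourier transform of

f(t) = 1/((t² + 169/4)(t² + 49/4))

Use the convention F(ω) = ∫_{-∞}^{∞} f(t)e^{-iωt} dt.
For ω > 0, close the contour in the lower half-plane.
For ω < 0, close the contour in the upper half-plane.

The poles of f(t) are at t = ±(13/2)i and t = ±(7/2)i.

Let g(z) = f(z)e^{-iωz}; for large |z| the factor e^{-iωz} decays in the lower half-plane when ω > 0 and in the upper half-plane when ω < 0.

Case ω > 0 (lower half-plane, clockwise contour ⇒ F(ω) = -2πi·ΣRes):
  Res_{z = - \frac{13 i}{2}} g(z) = - \frac{i e^{- \frac{13 \omega}{2}}}{390}
  Res_{z = - \frac{7 i}{2}} g(z) = \frac{i e^{- \frac{7 \omega}{2}}}{210}
  F(ω) = -2πi·ΣRes = \frac{\pi \left(13 e^{3 \omega} - 7\right) e^{- \frac{13 \omega}{2}}}{1365}

Case ω < 0 (upper half-plane, counterclockwise contour ⇒ F(ω) = +2πi·ΣRes):
  Res_{z = \frac{13 i}{2}} g(z) = \frac{i e^{\frac{13 \omega}{2}}}{390}
  Res_{z = \frac{7 i}{2}} g(z) = - \frac{i e^{\frac{7 \omega}{2}}}{210}
  F(ω) = 2πi·ΣRes = \frac{\pi \left(13 - 7 e^{3 \omega}\right) e^{\frac{7 \omega}{2}}}{1365}

Both cases combine into a single formula in |ω|:

F(ω) = \frac{\pi \left(13 e^{3 \left|{\omega}\right|} - 7\right) e^{- \frac{13 \left|{\omega}\right|}{2}}}{1365}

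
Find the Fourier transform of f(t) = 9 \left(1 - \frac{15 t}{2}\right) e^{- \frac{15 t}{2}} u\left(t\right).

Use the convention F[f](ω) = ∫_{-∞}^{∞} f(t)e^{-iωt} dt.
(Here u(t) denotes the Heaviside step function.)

F(ω) = \frac{36 i \omega}{- 4 \omega^{2} + 60 i \omega + 225}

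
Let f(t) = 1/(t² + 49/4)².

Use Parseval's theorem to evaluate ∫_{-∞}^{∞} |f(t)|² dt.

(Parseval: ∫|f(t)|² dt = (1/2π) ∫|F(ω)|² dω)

∫|f(t)|² dt = \frac{40 \pi}{823543}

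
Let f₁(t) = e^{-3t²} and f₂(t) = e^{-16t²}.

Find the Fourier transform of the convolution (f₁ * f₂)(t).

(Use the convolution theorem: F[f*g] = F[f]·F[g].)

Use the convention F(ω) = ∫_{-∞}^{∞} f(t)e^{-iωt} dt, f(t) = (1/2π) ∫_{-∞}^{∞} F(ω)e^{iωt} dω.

F[f₁*f₂](ω) = \frac{\sqrt{3} \pi e^{- \frac{19 \omega^{2}}{192}}}{12}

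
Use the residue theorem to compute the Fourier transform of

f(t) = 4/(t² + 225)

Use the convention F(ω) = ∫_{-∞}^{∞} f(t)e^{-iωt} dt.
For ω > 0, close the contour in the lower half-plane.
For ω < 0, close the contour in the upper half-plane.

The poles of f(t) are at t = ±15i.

Let g(z) = f(z)e^{-iωz}; for large |z| the factor e^{-iωz} decays in the lower half-plane when ω > 0 and in the upper half-plane when ω < 0.

Case ω > 0 (lower half-plane, clockwise contour ⇒ F(ω) = -2πi·ΣRes):
  Res_{z = - 15 i} g(z) = \frac{2 i e^{- 15 \omega}}{15}
  F(ω) = -2πi·ΣRes = \frac{4 \pi e^{- 15 \omega}}{15}

Case ω < 0 (upper half-plane, counterclockwise contour ⇒ F(ω) = +2πi·ΣRes):
  Res_{z = 15 i} g(z) = - \frac{2 i e^{15 \omega}}{15}
  F(ω) = 2πi·ΣRes = \frac{4 \pi e^{15 \omega}}{15}

Both cases combine into a single formula in |ω|:

F(ω) = \frac{4 \pi e^{- 15 \left|{\omega}\right|}}{15}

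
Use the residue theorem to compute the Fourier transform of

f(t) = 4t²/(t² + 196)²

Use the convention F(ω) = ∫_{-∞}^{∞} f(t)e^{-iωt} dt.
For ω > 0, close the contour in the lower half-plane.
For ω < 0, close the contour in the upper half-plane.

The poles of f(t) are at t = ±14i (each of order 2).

Let g(z) = f(z)e^{-iωz}; for large |z| the factor e^{-iωz} decays in the lower half-plane when ω > 0 and in the upper half-plane when ω < 0.

Case ω > 0 (lower half-plane, clockwise contour ⇒ F(ω) = -2πi·ΣRes):
  Res_{z = - 14 i} g(z) = i \left(\frac{1}{14} - \omega\right) e^{- 14 \omega} (pole of order 2)
  F(ω) = -2πi·ΣRes = \frac{\pi \left(1 - 14 \omega\right) e^{- 14 \omega}}{7}

Case ω < 0 (upper half-plane, counterclockwise contour ⇒ F(ω) = +2πi·ΣRes):
  Res_{z = 14 i} g(z) = i \left(- \omega - \frac{1}{14}\right) e^{14 \omega} (pole of order 2)
  F(ω) = 2πi·ΣRes = \frac{\pi \left(14 \omega + 1\right) e^{14 \omega}}{7}

Both cases combine into a single formula in |ω|:

F(ω) = \frac{\pi \left(1 - 14 \left|{\omega}\right|\right) e^{- 14 \left|{\omega}\right|}}{7}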